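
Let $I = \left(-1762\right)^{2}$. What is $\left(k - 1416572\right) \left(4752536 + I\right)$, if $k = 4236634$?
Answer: $22157734745160$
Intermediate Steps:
$I = 3104644$
$\left(k - 1416572\right) \left(4752536 + I\right) = \left(4236634 - 1416572\right) \left(4752536 + 3104644\right) = 2820062 \cdot 7857180 = 22157734745160$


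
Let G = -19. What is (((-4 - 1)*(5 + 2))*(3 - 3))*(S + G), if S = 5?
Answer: 0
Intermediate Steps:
(((-4 - 1)*(5 + 2))*(3 - 3))*(S + G) = (((-4 - 1)*(5 + 2))*(3 - 3))*(5 - 19) = (-5*7*0)*(-14) = -35*0*(-14) = 0*(-14) = 0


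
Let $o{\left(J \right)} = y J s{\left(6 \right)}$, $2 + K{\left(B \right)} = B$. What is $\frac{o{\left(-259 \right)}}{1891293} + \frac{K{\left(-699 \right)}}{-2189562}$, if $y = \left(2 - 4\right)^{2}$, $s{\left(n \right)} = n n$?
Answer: $- \frac{26778702653}{1380367761222} \approx -0.0194$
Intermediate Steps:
$s{\left(n \right)} = n^{2}$
$y = 4$ ($y = \left(-2\right)^{2} = 4$)
$K{\left(B \right)} = -2 + B$
$o{\left(J \right)} = 144 J$ ($o{\left(J \right)} = 4 J 6^{2} = 4 J 36 = 144 J$)
$\frac{o{\left(-259 \right)}}{1891293} + \frac{K{\left(-699 \right)}}{-2189562} = \frac{144 \left(-259\right)}{1891293} + \frac{-2 - 699}{-2189562} = \left(-37296\right) \frac{1}{1891293} - - \frac{701}{2189562} = - \frac{12432}{630431} + \frac{701}{2189562} = - \frac{26778702653}{1380367761222}$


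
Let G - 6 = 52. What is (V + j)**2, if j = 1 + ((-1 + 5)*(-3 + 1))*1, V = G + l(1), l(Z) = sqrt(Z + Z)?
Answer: (51 + sqrt(2))**2 ≈ 2747.3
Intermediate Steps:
l(Z) = sqrt(2)*sqrt(Z) (l(Z) = sqrt(2*Z) = sqrt(2)*sqrt(Z))
G = 58 (G = 6 + 52 = 58)
V = 58 + sqrt(2) (V = 58 + sqrt(2)*sqrt(1) = 58 + sqrt(2)*1 = 58 + sqrt(2) ≈ 59.414)
j = -7 (j = 1 + (4*(-2))*1 = 1 - 8*1 = 1 - 8 = -7)
(V + j)**2 = ((58 + sqrt(2)) - 7)**2 = (51 + sqrt(2))**2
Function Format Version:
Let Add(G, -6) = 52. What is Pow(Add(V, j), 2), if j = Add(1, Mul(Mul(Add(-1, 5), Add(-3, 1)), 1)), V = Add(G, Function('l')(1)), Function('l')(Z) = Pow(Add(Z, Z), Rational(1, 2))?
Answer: Pow(Add(51, Pow(2, Rational(1, 2))), 2) ≈ 2747.3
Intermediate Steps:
Function('l')(Z) = Mul(Pow(2, Rational(1, 2)), Pow(Z, Rational(1, 2))) (Function('l')(Z) = Pow(Mul(2, Z), Rational(1, 2)) = Mul(Pow(2, Rational(1, 2)), Pow(Z, Rational(1, 2))))
G = 58 (G = Add(6, 52) = 58)
V = Add(58, Pow(2, Rational(1, 2))) (V = Add(58, Mul(Pow(2, Rational(1, 2)), Pow(1, Rational(1, 2)))) = Add(58, Mul(Pow(2, Rational(1, 2)), 1)) = Add(58, Pow(2, Rational(1, 2))) ≈ 59.414)
j = -7 (j = Add(1, Mul(Mul(4, -2), 1)) = Add(1, Mul(-8, 1)) = Add(1, -8) = -7)
Pow(Add(V, j), 2) = Pow(Add(Add(58, Pow(2, Rational(1, 2))), -7), 2) = Pow(Add(51, Pow(2, Rational(1, 2))), 2)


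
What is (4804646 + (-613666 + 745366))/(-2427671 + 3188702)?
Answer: 4936346/761031 ≈ 6.4864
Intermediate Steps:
(4804646 + (-613666 + 745366))/(-2427671 + 3188702) = (4804646 + 131700)/761031 = 4936346*(1/761031) = 4936346/761031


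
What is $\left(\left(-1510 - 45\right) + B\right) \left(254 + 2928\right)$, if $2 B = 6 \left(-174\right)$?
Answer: $-6609014$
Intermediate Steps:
$B = -522$ ($B = \frac{6 \left(-174\right)}{2} = \frac{1}{2} \left(-1044\right) = -522$)
$\left(\left(-1510 - 45\right) + B\right) \left(254 + 2928\right) = \left(\left(-1510 - 45\right) - 522\right) \left(254 + 2928\right) = \left(-1555 - 522\right) 3182 = \left(-2077\right) 3182 = -6609014$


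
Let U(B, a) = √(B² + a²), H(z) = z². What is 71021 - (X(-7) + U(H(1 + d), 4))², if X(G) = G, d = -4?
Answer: 70875 + 14*√97 ≈ 71013.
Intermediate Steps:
71021 - (X(-7) + U(H(1 + d), 4))² = 71021 - (-7 + √(((1 - 4)²)² + 4²))² = 71021 - (-7 + √(((-3)²)² + 16))² = 71021 - (-7 + √(9² + 16))² = 71021 - (-7 + √(81 + 16))² = 71021 - (-7 + √97)²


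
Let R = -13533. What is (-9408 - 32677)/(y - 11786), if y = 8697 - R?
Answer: -42085/10444 ≈ -4.0296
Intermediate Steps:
y = 22230 (y = 8697 - 1*(-13533) = 8697 + 13533 = 22230)
(-9408 - 32677)/(y - 11786) = (-9408 - 32677)/(22230 - 11786) = -42085/10444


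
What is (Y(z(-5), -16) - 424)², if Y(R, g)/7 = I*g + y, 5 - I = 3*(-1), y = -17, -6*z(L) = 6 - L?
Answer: 2070721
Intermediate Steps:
z(L) = -1 + L/6 (z(L) = -(6 - L)/6 = -1 + L/6)
I = 8 (I = 5 - 3*(-1) = 5 - 1*(-3) = 5 + 3 = 8)
Y(R, g) = -119 + 56*g (Y(R, g) = 7*(8*g - 17) = 7*(-17 + 8*g) = -119 + 56*g)
(Y(z(-5), -16) - 424)² = ((-119 + 56*(-16)) - 424)² = ((-119 - 896) - 424)² = (-1015 - 424)² = (-1439)² = 2070721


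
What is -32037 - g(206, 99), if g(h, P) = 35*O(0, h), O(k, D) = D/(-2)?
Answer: -28432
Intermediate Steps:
O(k, D) = -D/2 (O(k, D) = D*(-½) = -D/2)
g(h, P) = -35*h/2 (g(h, P) = 35*(-h/2) = -35*h/2)
-32037 - g(206, 99) = -32037 - (-35)*206/2 = -32037 - 1*(-3605) = -32037 + 3605 = -28432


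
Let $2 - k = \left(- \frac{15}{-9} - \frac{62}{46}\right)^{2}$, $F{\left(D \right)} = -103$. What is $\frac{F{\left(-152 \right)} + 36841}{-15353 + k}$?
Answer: $- \frac{174909618}{73086595} \approx -2.3932$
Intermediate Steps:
$k = \frac{9038}{4761}$ ($k = 2 - \left(- \frac{15}{-9} - \frac{62}{46}\right)^{2} = 2 - \left(\left(-15\right) \left(- \frac{1}{9}\right) - \frac{31}{23}\right)^{2} = 2 - \left(\frac{5}{3} - \frac{31}{23}\right)^{2} = 2 - \left(\frac{22}{69}\right)^{2} = 2 - \frac{484}{4761} = \frac{9038}{4761} \approx 1.8983$)
$\frac{F{\left(-152 \right)} + 36841}{-15353 + k} = \frac{-103 + 36841}{-15353 + \frac{9038}{4761}} = \frac{36738}{- \frac{73086595}{4761}} = 36738 \left(- \frac{4761}{73086595}\right) = - \frac{174909618}{73086595}$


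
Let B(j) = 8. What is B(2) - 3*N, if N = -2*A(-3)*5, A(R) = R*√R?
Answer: 8 - 90*I*√3 ≈ 8.0 - 155.88*I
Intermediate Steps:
A(R) = R^(3/2)
N = 30*I*√3 (N = -(-6)*I*√3*5 = (6*I*√3)*5 = 30*I*√3 ≈ 51.962*I)
B(2) - 3*N = 8 - 90*I*√3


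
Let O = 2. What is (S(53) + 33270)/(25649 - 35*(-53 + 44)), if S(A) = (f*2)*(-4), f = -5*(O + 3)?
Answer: 16735/12982 ≈ 1.2891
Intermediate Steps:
f = -25 (f = -5*(2 + 3) = -5*5 = -25)
S(A) = 200 (S(A) = -25*2*(-4) = -50*(-4) = 200)
(S(53) + 33270)/(25649 - 35*(-53 + 44)) = (200 + 33270)/(25649 - 35*(-53 + 44)) = 33470/(25649 - 35*(-9)) = 33470/(25649 + 315) = 33470/25964 = 33470*(1/25964) = 16735/12982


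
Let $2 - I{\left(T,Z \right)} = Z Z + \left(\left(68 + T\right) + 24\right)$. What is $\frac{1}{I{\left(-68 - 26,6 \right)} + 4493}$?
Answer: $\frac{1}{4461} \approx 0.00022416$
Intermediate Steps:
$I{\left(T,Z \right)} = -90 - T - Z^{2}$ ($I{\left(T,Z \right)} = 2 - \left(Z Z + \left(\left(68 + T\right) + 24\right)\right) = 2 - \left(Z^{2} + \left(92 + T\right)\right) = 2 - \left(92 + T + Z^{2}\right) = -90 - T - Z^{2}$)
$\frac{1}{I{\left(-68 - 26,6 \right)} + 4493} = \frac{1}{\left(-90 - \left(-68 - 26\right) - 6^{2}\right) + 4493} = \frac{1}{\left(-90 - -94 - 36\right) + 4493} = \frac{1}{\left(-90 + 94 - 36\right) + 4493} = \frac{1}{-32 + 4493} = \frac{1}{4461}$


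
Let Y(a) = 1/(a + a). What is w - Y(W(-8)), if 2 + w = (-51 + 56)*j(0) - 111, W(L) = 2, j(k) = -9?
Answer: -633/4 ≈ -158.25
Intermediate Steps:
Y(a) = 1/(2*a)
w = -158 (w = -2 + ((-51 + 56)*(-9) - 111) = -2 + (5*(-9) - 111) = -2 + (-45 - 111) = -2 - 156 = -158)
w - Y(W(-8)) = -158 - 1/(2*2) = -158 - 1*¼ = -158 - ¼ = -633/4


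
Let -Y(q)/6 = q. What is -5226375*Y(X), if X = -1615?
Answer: -50643573750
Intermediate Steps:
Y(q) = -6*q
-5226375*Y(X) = -5226375*(-6*(-1615)) = -5226375/(1/9690) = -5226375/1/9690 = -5226375*9690 = -50643573750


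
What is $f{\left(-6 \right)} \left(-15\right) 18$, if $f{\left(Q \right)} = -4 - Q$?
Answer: $-540$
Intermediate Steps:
$f{\left(-6 \right)} \left(-15\right) 18 = \left(-4 - -6\right) \left(-15\right) 18 = \left(-4 + 6\right) \left(-15\right) 18 = 2 \left(-15\right) 18 = \left(-30\right) 18 = -540$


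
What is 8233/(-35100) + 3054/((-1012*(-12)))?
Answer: 300577/17760600 ≈ 0.016924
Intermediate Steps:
8233/(-35100) + 3054/((-1012*(-12))) = 8233*(-1/35100) + 3054/12144 = -8233/35100 + 3054*(1/12144) = -8233/35100 + 509/2024 = 300577/17760600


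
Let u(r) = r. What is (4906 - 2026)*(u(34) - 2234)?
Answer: -6336000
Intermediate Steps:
(4906 - 2026)*(u(34) - 2234) = (4906 - 2026)*(34 - 2234) = 2880*(-2200) = -6336000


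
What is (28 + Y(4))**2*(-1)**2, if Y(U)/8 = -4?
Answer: 16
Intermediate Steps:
Y(U) = -32 (Y(U) = 8*(-4) = -32)
(28 + Y(4))**2*(-1)**2 = (28 - 32)**2*(-1)**2 = (-4)**2*1 = 16*1 = 16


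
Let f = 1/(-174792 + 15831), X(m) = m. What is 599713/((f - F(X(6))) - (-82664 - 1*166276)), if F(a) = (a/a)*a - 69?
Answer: 95330978193/39581765882 ≈ 2.4085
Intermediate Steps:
f = -1/158961 (f = 1/(-158961) = -1/158961 ≈ -6.2909e-6)
F(a) = -69 + a (F(a) = 1*a - 69 = a - 69 = -69 + a)
599713/((f - F(X(6))) - (-82664 - 1*166276)) = 599713/((-1/158961 - (-69 + 6)) - (-82664 - 1*166276)) = 599713/((-1/158961 - 1*(-63)) - (-82664 - 166276)) = 599713/((-1/158961 + 63) - 1*(-248940)) = 599713/(10014542/158961 + 248940) = 599713/(39581765882/158961) = 599713*(158961/39581765882) = 95330978193/39581765882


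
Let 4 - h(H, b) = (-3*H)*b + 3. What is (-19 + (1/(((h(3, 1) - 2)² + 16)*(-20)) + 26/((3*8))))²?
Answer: 7396516009/23040000 ≈ 321.03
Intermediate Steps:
h(H, b) = 1 + 3*H*b (h(H, b) = 4 - ((-3*H)*b + 3) = 4 - (-3*H*b + 3) = 4 - (3 - 3*H*b) = 4 + (-3 + 3*H*b) = 1 + 3*H*b)
(-19 + (1/(((h(3, 1) - 2)² + 16)*(-20)) + 26/((3*8))))² = (-19 + (1/((((1 + 3*3*1) - 2)² + 16)*(-20)) + 26/((3*8))))² = (-19 + (-1/20/(((1 + 9) - 2)² + 16) + 26/24))² = (-19 + (-1/20/((10 - 2)² + 16) + 26*(1/24)))² = (-19 + (-1/20/(8² + 16) + 13/12))² = (-19 + (-1/20/(64 + 16) + 13/12))² = (-19 + (-1/20/80 + 13/12))² = (-19 + ((1/80)*(-1/20) + 13/12))² = (-19 + (-1/1600 + 13/12))² = (-19 + 5197/4800)² = (-86003/4800)² = 7396516009/23040000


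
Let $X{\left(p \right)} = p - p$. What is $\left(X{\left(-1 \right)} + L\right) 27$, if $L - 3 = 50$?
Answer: $1431$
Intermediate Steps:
$L = 53$ ($L = 3 + 50 = 53$)
$X{\left(p \right)} = 0$
$\left(X{\left(-1 \right)} + L\right) 27 = \left(0 + 53\right) 27 = 53 \cdot 27 = 1431$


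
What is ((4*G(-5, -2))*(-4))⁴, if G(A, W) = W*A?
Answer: 655360000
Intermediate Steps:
G(A, W) = A*W
((4*G(-5, -2))*(-4))⁴ = ((4*(-5*(-2)))*(-4))⁴ = ((4*10)*(-4))⁴ = (40*(-4))⁴ = (-160)⁴ = 655360000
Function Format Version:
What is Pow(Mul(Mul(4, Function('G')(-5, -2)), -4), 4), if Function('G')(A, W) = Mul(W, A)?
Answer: 655360000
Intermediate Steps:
Function('G')(A, W) = Mul(A, W)
Pow(Mul(Mul(4, Function('G')(-5, -2)), -4), 4) = Pow(Mul(Mul(4, Mul(-5, -2)), -4), 4) = Pow(Mul(Mul(4, 10), -4), 4) = Pow(Mul(40, -4), 4) = Pow(-160, 4) = 655360000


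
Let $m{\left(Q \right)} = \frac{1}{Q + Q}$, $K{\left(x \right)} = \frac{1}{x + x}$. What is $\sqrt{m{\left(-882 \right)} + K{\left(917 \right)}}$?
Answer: $\frac{i \sqrt{655}}{5502} \approx 0.0046516 i$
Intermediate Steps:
$K{\left(x \right)} = \frac{1}{2 x}$
$m{\left(Q \right)} = \frac{1}{2 Q}$
$\sqrt{m{\left(-882 \right)} + K{\left(917 \right)}} = \sqrt{\frac{1}{2 \left(-882\right)} + \frac{1}{2 \cdot 917}} = \sqrt{\frac{1}{2} \left(- \frac{1}{882}\right) + \frac{1}{2} \cdot \frac{1}{917}} = \sqrt{- \frac{1}{1764} + \frac{1}{1834}} = \sqrt{- \frac{5}{231084}} = \frac{i \sqrt{655}}{5502}$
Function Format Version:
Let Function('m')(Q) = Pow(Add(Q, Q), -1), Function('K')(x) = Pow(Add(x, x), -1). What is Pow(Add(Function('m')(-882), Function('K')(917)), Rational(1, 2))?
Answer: Mul(Rational(1, 5502), I, Pow(655, Rational(1, 2))) ≈ Mul(0.0046516, I)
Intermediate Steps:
Function('K')(x) = Mul(Rational(1, 2), Pow(x, -1)) (Function('K')(x) = Pow(Mul(2, x), -1) = Mul(Rational(1, 2), Pow(x, -1)))
Function('m')(Q) = Mul(Rational(1, 2), Pow(Q, -1)) (Function('m')(Q) = Pow(Mul(2, Q), -1) = Mul(Rational(1, 2), Pow(Q, -1)))
Pow(Add(Function('m')(-882), Function('K')(917)), Rational(1, 2)) = Pow(Add(Mul(Rational(1, 2), Pow(-882, -1)), Mul(Rational(1, 2), Pow(917, -1))), Rational(1, 2)) = Pow(Add(Mul(Rational(1, 2), Rational(-1, 882)), Mul(Rational(1, 2), Rational(1, 917))), Rational(1, 2)) = Pow(Add(Rational(-1, 1764), Rational(1, 1834)), Rational(1, 2)) = Pow(Rational(-5, 231084), Rational(1, 2)) = Mul(Rational(1, 5502), I, Pow(655, Rational(1, 2)))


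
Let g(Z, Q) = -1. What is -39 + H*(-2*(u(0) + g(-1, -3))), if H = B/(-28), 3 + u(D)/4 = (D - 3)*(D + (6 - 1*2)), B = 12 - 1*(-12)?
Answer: -1005/7 ≈ -143.57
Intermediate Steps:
B = 24 (B = 12 + 12 = 24)
u(D) = -12 + 4*(-3 + D)*(4 + D) (u(D) = -12 + 4*((D - 3)*(D + (6 - 1*2))) = -12 + 4*((-3 + D)*(D + (6 - 2))) = -12 + 4*((-3 + D)*(D + 4)) = -12 + 4*((-3 + D)*(4 + D)) = -12 + 4*(-3 + D)*(4 + D))
H = -6/7 (H = 24/(-28) = 24*(-1/28) = -6/7 ≈ -0.85714)
-39 + H*(-2*(u(0) + g(-1, -3))) = -39 - (-12)*((-60 + 4*0 + 4*0²) - 1)/7 = -39 - (-12)*((-60 + 0 + 4*0) - 1)/7 = -39 - (-12)*((-60 + 0 + 0) - 1)/7 = -39 - (-12)*(-60 - 1)/7 = -39 - (-12)*(-61)/7 = -39 - 6/7*122 = -39 - 732/7 = -1005/7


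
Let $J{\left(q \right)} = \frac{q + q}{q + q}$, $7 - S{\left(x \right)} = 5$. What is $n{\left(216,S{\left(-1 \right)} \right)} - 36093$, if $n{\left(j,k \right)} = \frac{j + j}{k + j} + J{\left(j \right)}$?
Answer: $- \frac{3933812}{109} \approx -36090.0$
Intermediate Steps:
$S{\left(x \right)} = 2$ ($S{\left(x \right)} = 7 - 5 = 2$)
$J{\left(q \right)} = 1$ ($J{\left(q \right)} = \frac{2 q}{2 q} = 2 q \frac{1}{2 q} = 1$)
$n{\left(j,k \right)} = 1 + \frac{2 j}{j + k}$ ($n{\left(j,k \right)} = \frac{j + j}{k + j} + 1 = \frac{2 j}{j + k} + 1 = 1 + \frac{2 j}{j + k}$)
$n{\left(216,S{\left(-1 \right)} \right)} - 36093 = \frac{2 + 3 \cdot 216}{216 + 2} - 36093 = \frac{2 + 648}{218} - 36093 = \frac{1}{218} \cdot 650 - 36093 = \frac{325}{109} - 36093 = - \frac{3933812}{109}$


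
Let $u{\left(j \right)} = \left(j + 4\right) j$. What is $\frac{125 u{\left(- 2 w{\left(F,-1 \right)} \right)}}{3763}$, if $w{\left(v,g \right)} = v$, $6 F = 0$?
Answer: $0$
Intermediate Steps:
$F = 0$ ($F = \frac{1}{6} \cdot 0 = 0$)
$u{\left(j \right)} = j \left(4 + j\right)$ ($u{\left(j \right)} = \left(4 + j\right) j = j \left(4 + j\right)$)
$\frac{125 u{\left(- 2 w{\left(F,-1 \right)} \right)}}{3763} = \frac{125 \left(-2\right) 0 \left(4 - 0\right)}{3763} = 125 \cdot 0 \left(4 + 0\right) \frac{1}{3763} = 125 \cdot 0 \cdot 4 \cdot \frac{1}{3763} = 125 \cdot 0 \cdot \frac{1}{3763} = 0 \cdot \frac{1}{3763} = 0$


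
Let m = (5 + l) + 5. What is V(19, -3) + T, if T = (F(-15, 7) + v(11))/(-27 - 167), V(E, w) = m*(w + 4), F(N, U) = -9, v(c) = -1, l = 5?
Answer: 1460/97 ≈ 15.052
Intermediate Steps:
m = 15 (m = (5 + 5) + 5 = 10 + 5 = 15)
V(E, w) = 60 + 15*w (V(E, w) = 15*(w + 4) = 15*(4 + w) = 60 + 15*w)
T = 5/97 (T = (-9 - 1)/(-27 - 167) = -10/(-194) = -10*(-1/194) = 5/97 ≈ 0.051546)
V(19, -3) + T = (60 + 15*(-3)) + 5/97 = (60 - 45) + 5/97 = 15 + 5/97 = 1460/97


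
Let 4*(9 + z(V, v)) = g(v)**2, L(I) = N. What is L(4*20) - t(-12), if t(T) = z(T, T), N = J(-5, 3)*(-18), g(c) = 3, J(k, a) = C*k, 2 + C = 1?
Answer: -333/4 ≈ -83.250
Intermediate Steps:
C = -1 (C = -2 + 1 = -1)
J(k, a) = -k
N = -90 (N = -1*(-5)*(-18) = 5*(-18) = -90)
L(I) = -90
z(V, v) = -27/4 (z(V, v) = -9 + (1/4)*3**2 = -9 + (1/4)*9 = -9 + 9/4 = -27/4)
t(T) = -27/4
L(4*20) - t(-12) = -90 - 1*(-27/4) = -90 + 27/4 = -333/4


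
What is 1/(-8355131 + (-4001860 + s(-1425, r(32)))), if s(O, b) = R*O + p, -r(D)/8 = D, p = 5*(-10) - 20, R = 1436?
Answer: -1/14403361 ≈ -6.9428e-8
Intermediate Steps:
p = -70 (p = -50 - 20 = -70)
r(D) = -8*D
s(O, b) = -70 + 1436*O (s(O, b) = 1436*O - 70 = -70 + 1436*O)
1/(-8355131 + (-4001860 + s(-1425, r(32)))) = 1/(-8355131 + (-4001860 + (-70 + 1436*(-1425)))) = 1/(-8355131 + (-4001860 + (-70 - 2046300))) = 1/(-8355131 + (-4001860 - 2046370)) = 1/(-8355131 - 6048230) = 1/(-14403361) = -1/14403361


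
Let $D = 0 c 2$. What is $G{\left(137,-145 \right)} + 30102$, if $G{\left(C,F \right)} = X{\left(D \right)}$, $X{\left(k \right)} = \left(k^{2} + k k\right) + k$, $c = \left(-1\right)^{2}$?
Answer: $30102$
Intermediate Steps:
$c = 1$
$D = 0$ ($D = 0 \cdot 1 \cdot 2 = 0 \cdot 2 = 0$)
$X{\left(k \right)} = k + 2 k^{2}$ ($X{\left(k \right)} = \left(k^{2} + k^{2}\right) + k = 2 k^{2} + k = k + 2 k^{2}$)
$G{\left(C,F \right)} = 0$ ($G{\left(C,F \right)} = 0 \left(1 + 2 \cdot 0\right) = 0 \left(1 + 0\right) = 0 \cdot 1 = 0$)
$G{\left(137,-145 \right)} + 30102 = 0 + 30102 = 30102$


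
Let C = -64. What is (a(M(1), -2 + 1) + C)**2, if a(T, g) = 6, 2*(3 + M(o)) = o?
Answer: 3364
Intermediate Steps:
M(o) = -3 + o/2
(a(M(1), -2 + 1) + C)**2 = (6 - 64)**2 = (-58)**2 = 3364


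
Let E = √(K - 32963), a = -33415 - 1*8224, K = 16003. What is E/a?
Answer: -8*I*√265/41639 ≈ -0.0031276*I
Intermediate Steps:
a = -41639 (a = -33415 - 8224 = -41639)
E = 8*I*√265 (E = √(16003 - 32963) = √(-16960) = 8*I*√265 ≈ 130.23*I)
E/a = (8*I*√265)/(-41639) = (8*I*√265)*(-1/41639) = -8*I*√265/41639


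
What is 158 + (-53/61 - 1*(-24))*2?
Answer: 12460/61 ≈ 204.26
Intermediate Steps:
158 + (-53/61 - 1*(-24))*2 = 158 + (-53*1/61 + 24)*2 = 158 + (-53/61 + 24)*2 = 158 + (1411/61)*2 = 158 + 2822/61 = 12460/61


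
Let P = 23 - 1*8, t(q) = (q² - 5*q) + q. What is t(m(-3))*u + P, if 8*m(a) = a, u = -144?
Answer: -885/4 ≈ -221.25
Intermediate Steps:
m(a) = a/8
t(q) = q² - 4*q
P = 15 (P = 23 - 8 = 15)
t(m(-3))*u + P = (((⅛)*(-3))*(-4 + (⅛)*(-3)))*(-144) + 15 = -3*(-4 - 3/8)/8*(-144) + 15 = -3/8*(-35/8)*(-144) + 15 = (105/64)*(-144) + 15 = -945/4 + 15 = -885/4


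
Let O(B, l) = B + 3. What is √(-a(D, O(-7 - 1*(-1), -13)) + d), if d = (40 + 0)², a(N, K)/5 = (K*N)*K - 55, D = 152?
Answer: I*√4965 ≈ 70.463*I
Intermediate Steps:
O(B, l) = 3 + B
a(N, K) = -275 + 5*N*K² (a(N, K) = 5*((K*N)*K - 55) = 5*(N*K² - 55) = 5*(-55 + N*K²) = -275 + 5*N*K²)
d = 1600 (d = 40² = 1600)
√(-a(D, O(-7 - 1*(-1), -13)) + d) = √(-(-275 + 5*152*(3 + (-7 - 1*(-1)))²) + 1600) = √(-(-275 + 5*152*(3 + (-7 + 1))²) + 1600) = √(-(-275 + 5*152*(3 - 6)²) + 1600) = √(-(-275 + 5*152*(-3)²) + 1600) = √(-(-275 + 5*152*9) + 1600) = √(-(-275 + 6840) + 1600) = √(-1*6565 + 1600) = √(-6565 + 1600) = √(-4965) = I*√4965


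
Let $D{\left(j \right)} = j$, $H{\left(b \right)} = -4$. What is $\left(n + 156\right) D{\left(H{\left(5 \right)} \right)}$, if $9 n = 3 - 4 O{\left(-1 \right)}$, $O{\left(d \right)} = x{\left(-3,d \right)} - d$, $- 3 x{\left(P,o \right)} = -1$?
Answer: $- \frac{16820}{27} \approx -622.96$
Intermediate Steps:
$x{\left(P,o \right)} = \frac{1}{3}$ ($x{\left(P,o \right)} = \left(- \frac{1}{3}\right) \left(-1\right) = \frac{1}{3}$)
$O{\left(d \right)} = \frac{1}{3} - d$
$n = - \frac{7}{27}$ ($n = \frac{3 - 4 \left(\frac{1}{3} - -1\right)}{9} = \frac{3 - 4 \left(\frac{1}{3} + 1\right)}{9} = \frac{3 - \frac{16}{3}}{9} = \frac{1}{9} \left(- \frac{7}{3}\right) = - \frac{7}{27} \approx -0.25926$)
$\left(n + 156\right) D{\left(H{\left(5 \right)} \right)} = \left(- \frac{7}{27} + 156\right) \left(-4\right) = \frac{4205}{27} \left(-4\right) = - \frac{16820}{27}$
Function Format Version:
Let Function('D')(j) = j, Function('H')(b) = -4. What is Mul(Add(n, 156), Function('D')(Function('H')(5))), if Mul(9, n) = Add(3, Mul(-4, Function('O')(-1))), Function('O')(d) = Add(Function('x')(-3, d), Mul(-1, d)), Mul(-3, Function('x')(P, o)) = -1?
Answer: Rational(-16820, 27) ≈ -622.96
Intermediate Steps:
Function('x')(P, o) = Rational(1, 3) (Function('x')(P, o) = Mul(Rational(-1, 3), -1) = Rational(1, 3))
Function('O')(d) = Add(Rational(1, 3), Mul(-1, d))
n = Rational(-7, 27) (n = Mul(Rational(1, 9), Add(3, Mul(-4, Add(Rational(1, 3), Mul(-1, -1))))) = Mul(Rational(1, 9), Add(3, Mul(-4, Add(Rational(1, 3), 1)))) = Mul(Rational(1, 9), Add(3, Mul(-4, Rational(4, 3)))) = Mul(Rational(1, 9), Add(3, Rational(-16, 3))) = Mul(Rational(1, 9), Rational(-7, 3)) = Rational(-7, 27) ≈ -0.25926)
Mul(Add(n, 156), Function('D')(Function('H')(5))) = Mul(Add(Rational(-7, 27), 156), -4) = Mul(Rational(4205, 27), -4) = Rational(-16820, 27)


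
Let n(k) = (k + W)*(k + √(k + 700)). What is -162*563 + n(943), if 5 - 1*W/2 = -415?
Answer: 1590163 + 1783*√1643 ≈ 1.6624e+6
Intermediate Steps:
W = 840 (W = 10 - 2*(-415) = 10 + 830 = 840)
n(k) = (840 + k)*(k + √(700 + k)) (n(k) = (k + 840)*(k + √(k + 700)) = (840 + k)*(k + √(700 + k)))
-162*563 + n(943) = -162*563 + (943² + 840*943 + 840*√(700 + 943) + 943*√(700 + 943)) = -91206 + (889249 + 792120 + 840*√1643 + 943*√1643) = -91206 + (1681369 + 1783*√1643) = 1590163 + 1783*√1643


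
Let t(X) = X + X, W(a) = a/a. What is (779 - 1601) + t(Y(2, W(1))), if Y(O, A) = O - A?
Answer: -820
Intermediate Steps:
W(a) = 1
t(X) = 2*X
(779 - 1601) + t(Y(2, W(1))) = (779 - 1601) + 2*(2 - 1*1) = -822 + 2*(2 - 1) = -822 + 2*1 = -822 + 2 = -820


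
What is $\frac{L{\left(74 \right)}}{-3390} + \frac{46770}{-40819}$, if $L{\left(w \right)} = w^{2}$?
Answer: $- \frac{191037572}{69188205} \approx -2.7611$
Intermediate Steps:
$\frac{L{\left(74 \right)}}{-3390} + \frac{46770}{-40819} = \frac{74^{2}}{-3390} + \frac{46770}{-40819} = 5476 \left(- \frac{1}{3390}\right) + 46770 \left(- \frac{1}{40819}\right) = - \frac{2738}{1695} - \frac{46770}{40819} = - \frac{191037572}{69188205}$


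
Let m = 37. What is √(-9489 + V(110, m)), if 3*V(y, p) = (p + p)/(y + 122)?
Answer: I*√287285745/174 ≈ 97.411*I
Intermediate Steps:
V(y, p) = 2*p/(3*(122 + y)) (V(y, p) = ((p + p)/(y + 122))/3 = ((2*p)/(122 + y))/3 = (2*p/(122 + y))/3 = 2*p/(3*(122 + y)))
√(-9489 + V(110, m)) = √(-9489 + (⅔)*37/(122 + 110)) = √(-9489 + (⅔)*37/232) = √(-9489 + (⅔)*37*(1/232)) = √(-9489 + 37/348) = √(-3302135/348) = I*√287285745/174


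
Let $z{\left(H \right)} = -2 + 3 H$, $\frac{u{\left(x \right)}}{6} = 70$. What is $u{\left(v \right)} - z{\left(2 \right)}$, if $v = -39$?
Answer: $416$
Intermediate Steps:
$u{\left(x \right)} = 420$ ($u{\left(x \right)} = 6 \cdot 70 = 420$)
$u{\left(v \right)} - z{\left(2 \right)} = 420 - \left(-2 + 3 \cdot 2\right) = 420 - \left(-2 + 6\right) = 420 - 4 = 416$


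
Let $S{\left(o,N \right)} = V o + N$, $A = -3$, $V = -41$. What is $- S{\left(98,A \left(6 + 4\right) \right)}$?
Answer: $4048$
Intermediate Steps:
$S{\left(o,N \right)} = N - 41 o$ ($S{\left(o,N \right)} = - 41 o + N = N - 41 o$)
$- S{\left(98,A \left(6 + 4\right) \right)} = - (- 3 \left(6 + 4\right) - 4018) = - (\left(-3\right) 10 - 4018) = - (-30 - 4018) = \left(-1\right) \left(-4048\right) = 4048$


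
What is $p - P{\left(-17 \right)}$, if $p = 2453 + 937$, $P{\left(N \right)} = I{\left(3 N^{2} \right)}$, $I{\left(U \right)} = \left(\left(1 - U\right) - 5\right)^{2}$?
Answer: $-755251$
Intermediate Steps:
$I{\left(U \right)} = \left(-4 - U\right)^{2}$
$P{\left(N \right)} = \left(4 + 3 N^{2}\right)^{2}$
$p = 3390$
$p - P{\left(-17 \right)} = 3390 - \left(4 + 3 \left(-17\right)^{2}\right)^{2} = 3390 - \left(4 + 3 \cdot 289\right)^{2} = 3390 - \left(4 + 867\right)^{2} = 3390 - 871^{2} = 3390 - 758641 = -755251$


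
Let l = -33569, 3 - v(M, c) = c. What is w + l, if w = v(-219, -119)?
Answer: -33447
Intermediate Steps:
v(M, c) = 3 - c
w = 122 (w = 3 - 1*(-119) = 3 + 119 = 122)
w + l = 122 - 33569 = -33447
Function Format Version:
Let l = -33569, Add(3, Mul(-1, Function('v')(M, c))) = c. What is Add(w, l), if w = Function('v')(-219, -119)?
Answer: -33447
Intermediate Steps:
Function('v')(M, c) = Add(3, Mul(-1, c))
w = 122 (w = Add(3, Mul(-1, -119)) = Add(3, 119) = 122)
Add(w, l) = Add(122, -33569) = -33447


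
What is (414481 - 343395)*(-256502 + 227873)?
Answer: -2035121094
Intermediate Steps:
(414481 - 343395)*(-256502 + 227873) = 71086*(-28629) = -2035121094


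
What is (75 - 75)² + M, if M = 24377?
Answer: 24377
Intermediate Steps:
(75 - 75)² + M = (75 - 75)² + 24377 = 0² + 24377 = 0 + 24377 = 24377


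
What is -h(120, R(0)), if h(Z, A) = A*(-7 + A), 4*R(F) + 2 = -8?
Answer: -95/4 ≈ -23.750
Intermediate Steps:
R(F) = -5/2 (R(F) = -½ + (¼)*(-8) = -½ - 2 = -5/2)
-h(120, R(0)) = -(-5)*(-7 - 5/2)/2 = -(-5)*(-19)/(2*2) = -1*95/4 = -95/4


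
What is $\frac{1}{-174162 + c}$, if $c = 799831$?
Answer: $\frac{1}{625669} \approx 1.5983 \cdot 10^{-6}$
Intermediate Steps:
$\frac{1}{-174162 + c} = \frac{1}{-174162 + 799831} = \frac{1}{625669}$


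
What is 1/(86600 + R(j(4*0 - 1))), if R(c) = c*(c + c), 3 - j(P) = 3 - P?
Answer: 1/86602 ≈ 1.1547e-5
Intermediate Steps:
j(P) = P (j(P) = 3 - (3 - P) = 3 + (-3 + P) = P)
R(c) = 2*c**2 (R(c) = c*(2*c) = 2*c**2)
1/(86600 + R(j(4*0 - 1))) = 1/(86600 + 2*(4*0 - 1)**2) = 1/(86600 + 2*(0 - 1)**2) = 1/(86600 + 2*(-1)**2) = 1/(86600 + 2*1) = 1/(86600 + 2) = 1/86602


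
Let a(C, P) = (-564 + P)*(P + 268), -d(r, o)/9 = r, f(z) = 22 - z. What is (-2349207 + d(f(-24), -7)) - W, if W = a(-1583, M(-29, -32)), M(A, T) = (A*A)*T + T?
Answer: -736153029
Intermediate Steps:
M(A, T) = T + T*A**2 (M(A, T) = A**2*T + T = T*A**2 + T = T + T*A**2)
d(r, o) = -9*r
a(C, P) = (-564 + P)*(268 + P)
W = 733803408 (W = -151152 + (-32*(1 + (-29)**2))**2 - (-9472)*(1 + (-29)**2) = -151152 + (-32*(1 + 841))**2 - (-9472)*(1 + 841) = -151152 + (-32*842)**2 - (-9472)*842 = -151152 + (-26944)**2 - 296*(-26944) = -151152 + 725979136 + 7975424 = 733803408)
(-2349207 + d(f(-24), -7)) - W = (-2349207 - 9*(22 - 1*(-24))) - 1*733803408 = (-2349207 - 9*(22 + 24)) - 733803408 = (-2349207 - 9*46) - 733803408 = (-2349207 - 414) - 733803408 = -2349621 - 733803408 = -736153029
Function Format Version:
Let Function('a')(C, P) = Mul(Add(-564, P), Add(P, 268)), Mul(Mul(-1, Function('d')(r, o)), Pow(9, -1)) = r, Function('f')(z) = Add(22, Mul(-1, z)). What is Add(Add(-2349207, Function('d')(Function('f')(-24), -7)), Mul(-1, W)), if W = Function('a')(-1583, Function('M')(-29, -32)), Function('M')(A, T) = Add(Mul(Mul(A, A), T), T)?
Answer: -736153029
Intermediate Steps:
Function('M')(A, T) = Add(T, Mul(T, Pow(A, 2))) (Function('M')(A, T) = Add(Mul(Pow(A, 2), T), T) = Add(Mul(T, Pow(A, 2)), T) = Add(T, Mul(T, Pow(A, 2))))
Function('d')(r, o) = Mul(-9, r)
Function('a')(C, P) = Mul(Add(-564, P), Add(268, P))
W = 733803408 (W = Add(-151152, Pow(Mul(-32, Add(1, Pow(-29, 2))), 2), Mul(-296, Mul(-32, Add(1, Pow(-29, 2))))) = Add(-151152, Pow(Mul(-32, Add(1, 841)), 2), Mul(-296, Mul(-32, Add(1, 841)))) = Add(-151152, Pow(Mul(-32, 842), 2), Mul(-296, Mul(-32, 842))) = Add(-151152, Pow(-26944, 2), Mul(-296, -26944)) = Add(-151152, 725979136, 7975424) = 733803408)
Add(Add(-2349207, Function('d')(Function('f')(-24), -7)), Mul(-1, W)) = Add(Add(-2349207, Mul(-9, Add(22, Mul(-1, -24)))), Mul(-1, 733803408)) = Add(Add(-2349207, Mul(-9, Add(22, 24))), -733803408) = Add(Add(-2349207, Mul(-9, 46)), -733803408) = Add(Add(-2349207, -414), -733803408) = Add(-2349621, -733803408) = -736153029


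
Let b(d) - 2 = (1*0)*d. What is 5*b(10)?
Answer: 10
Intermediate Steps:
b(d) = 2 (b(d) = 2 + (1*0)*d = 2 + 0*d = 2 + 0 = 2)
5*b(10) = 5*2 = 10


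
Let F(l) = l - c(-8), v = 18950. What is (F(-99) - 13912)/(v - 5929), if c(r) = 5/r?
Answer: -112083/104168 ≈ -1.0760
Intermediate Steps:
F(l) = 5/8 + l (F(l) = l - 5/(-8) = l - 5*(-1)/8 = l - 1*(-5/8) = l + 5/8 = 5/8 + l)
(F(-99) - 13912)/(v - 5929) = ((5/8 - 99) - 13912)/(18950 - 5929) = (-787/8 - 13912)/13021 = -112083/8*1/13021 = -112083/104168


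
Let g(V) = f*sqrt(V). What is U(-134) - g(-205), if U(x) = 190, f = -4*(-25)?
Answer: 190 - 100*I*sqrt(205) ≈ 190.0 - 1431.8*I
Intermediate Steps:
f = 100
g(V) = 100*sqrt(V)
U(-134) - g(-205) = 190 - 100*sqrt(-205) = 190 - 100*I*sqrt(205)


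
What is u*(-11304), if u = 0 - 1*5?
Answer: 56520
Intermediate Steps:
u = -5 (u = 0 - 5 = -5)
u*(-11304) = -5*(-11304) = 56520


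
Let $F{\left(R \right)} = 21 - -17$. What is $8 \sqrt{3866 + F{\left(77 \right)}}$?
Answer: $64 \sqrt{61} \approx 499.86$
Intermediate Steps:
$F{\left(R \right)} = 38$ ($F{\left(R \right)} = 21 + 17 = 38$)
$8 \sqrt{3866 + F{\left(77 \right)}} = 8 \sqrt{3866 + 38} = 8 \sqrt{3904} = 8 \cdot 8 \sqrt{61} = 64 \sqrt{61}$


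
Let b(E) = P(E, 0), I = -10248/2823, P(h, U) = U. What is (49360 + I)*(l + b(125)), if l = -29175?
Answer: -1355013736200/941 ≈ -1.4400e+9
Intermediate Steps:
I = -3416/941 (I = -10248*1/2823 = -3416/941 ≈ -3.6302)
b(E) = 0
(49360 + I)*(l + b(125)) = (49360 - 3416/941)*(-29175 + 0) = (46444344/941)*(-29175) = -1355013736200/941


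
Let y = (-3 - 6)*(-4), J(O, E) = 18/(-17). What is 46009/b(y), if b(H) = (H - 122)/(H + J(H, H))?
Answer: -13664673/731 ≈ -18693.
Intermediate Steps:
J(O, E) = -18/17 (J(O, E) = 18*(-1/17) = -18/17)
y = 36 (y = -9*(-4) = 36)
b(H) = (-122 + H)/(-18/17 + H) (b(H) = (H - 122)/(H - 18/17) = (-122 + H)/(-18/17 + H))
46009/b(y) = 46009/((17*(-122 + 36)/(-18 + 17*36))) = 46009/((17*(-86)/(-18 + 612))) = 46009/((17*(-86)/594)) = 46009/((17*(1/594)*(-86))) = 46009/(-731/297) = 46009*(-297/731) = -13664673/731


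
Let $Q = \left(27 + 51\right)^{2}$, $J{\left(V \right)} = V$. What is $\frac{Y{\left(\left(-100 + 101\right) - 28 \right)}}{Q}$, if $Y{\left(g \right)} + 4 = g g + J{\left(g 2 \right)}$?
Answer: $\frac{671}{6084} \approx 0.11029$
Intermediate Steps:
$Y{\left(g \right)} = -4 + g^{2} + 2 g$ ($Y{\left(g \right)} = -4 + \left(g g + g 2\right) = -4 + \left(g^{2} + 2 g\right) = -4 + g^{2} + 2 g$)
$Q = 6084$ ($Q = 78^{2} = 6084$)
$\frac{Y{\left(\left(-100 + 101\right) - 28 \right)}}{Q} = \frac{-4 + \left(\left(-100 + 101\right) - 28\right)^{2} + 2 \left(\left(-100 + 101\right) - 28\right)}{6084} = \left(-4 + \left(1 - 28\right)^{2} + 2 \left(1 - 28\right)\right) \frac{1}{6084} = \left(-4 + \left(-27\right)^{2} + 2 \left(-27\right)\right) \frac{1}{6084} = \left(-4 + 729 - 54\right) \frac{1}{6084} = 671 \cdot \frac{1}{6084} = \frac{671}{6084}$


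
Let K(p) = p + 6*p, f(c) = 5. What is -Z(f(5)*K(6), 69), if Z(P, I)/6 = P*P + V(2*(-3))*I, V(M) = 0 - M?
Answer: -267084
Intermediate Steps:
V(M) = -M
K(p) = 7*p
Z(P, I) = 6*P² + 36*I (Z(P, I) = 6*(P*P + (-2*(-3))*I) = 6*(P² + (-1*(-6))*I) = 6*(P² + 6*I) = 6*P² + 36*I)
-Z(f(5)*K(6), 69) = -(6*(5*(7*6))² + 36*69) = -(6*(5*42)² + 2484) = -(6*210² + 2484) = -(6*44100 + 2484) = -(264600 + 2484) = -1*267084 = -267084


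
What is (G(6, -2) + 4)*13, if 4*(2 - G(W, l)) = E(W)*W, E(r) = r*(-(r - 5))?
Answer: 195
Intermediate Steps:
E(r) = r*(5 - r) (E(r) = r*(-(-5 + r)) = r*(5 - r))
G(W, l) = 2 - W²*(5 - W)/4 (G(W, l) = 2 - W*(5 - W)*W/4 = 2 - W²*(5 - W)/4)
(G(6, -2) + 4)*13 = ((2 + (¼)*6²*(-5 + 6)) + 4)*13 = ((2 + (¼)*36*1) + 4)*13 = ((2 + 9) + 4)*13 = (11 + 4)*13 = 15*13 = 195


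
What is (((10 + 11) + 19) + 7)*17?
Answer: 799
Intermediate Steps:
(((10 + 11) + 19) + 7)*17 = ((21 + 19) + 7)*17 = (40 + 7)*17 = 47*17 = 799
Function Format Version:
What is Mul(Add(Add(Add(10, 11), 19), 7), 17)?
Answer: 799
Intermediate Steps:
Mul(Add(Add(Add(10, 11), 19), 7), 17) = Mul(Add(Add(21, 19), 7), 17) = Mul(Add(40, 7), 17) = Mul(47, 17) = 799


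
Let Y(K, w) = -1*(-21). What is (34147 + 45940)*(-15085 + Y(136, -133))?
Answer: -1206430568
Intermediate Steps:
Y(K, w) = 21
(34147 + 45940)*(-15085 + Y(136, -133)) = (34147 + 45940)*(-15085 + 21) = 80087*(-15064) = -1206430568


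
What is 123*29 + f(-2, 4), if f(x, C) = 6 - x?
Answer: 3575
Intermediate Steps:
123*29 + f(-2, 4) = 123*29 + (6 - 1*(-2)) = 3567 + (6 + 2) = 3567 + 8 = 3575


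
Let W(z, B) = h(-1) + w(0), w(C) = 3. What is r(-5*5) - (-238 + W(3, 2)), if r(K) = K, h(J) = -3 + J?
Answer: 214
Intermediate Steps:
W(z, B) = -1 (W(z, B) = (-3 - 1) + 3 = -4 + 3 = -1)
r(-5*5) - (-238 + W(3, 2)) = -5*5 - (-238 - 1) = -25 - 1*(-239) = -25 + 239 = 214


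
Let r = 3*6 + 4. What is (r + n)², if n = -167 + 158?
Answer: 169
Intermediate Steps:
n = -9
r = 22 (r = 18 + 4 = 22)
(r + n)² = (22 - 9)² = 13² = 169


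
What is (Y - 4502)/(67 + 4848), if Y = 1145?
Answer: -3357/4915 ≈ -0.68301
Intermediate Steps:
(Y - 4502)/(67 + 4848) = (1145 - 4502)/(67 + 4848) = -3357/4915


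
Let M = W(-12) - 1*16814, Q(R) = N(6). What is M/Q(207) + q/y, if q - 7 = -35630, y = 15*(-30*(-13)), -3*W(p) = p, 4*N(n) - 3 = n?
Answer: -14580541/1950 ≈ -7477.2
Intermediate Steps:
N(n) = 3/4 + n/4
W(p) = -p/3
y = 5850 (y = 15*390 = 5850)
Q(R) = 9/4 (Q(R) = 3/4 + (1/4)*6 = 3/4 + 3/2 = 9/4)
q = -35623 (q = 7 - 35630 = -35623)
M = -16810 (M = -1/3*(-12) - 1*16814 = 4 - 16814 = -16810)
M/Q(207) + q/y = -16810/9/4 - 35623/5850 = -16810*4/9 - 35623*1/5850 = -67240/9 - 35623/5850 = -14580541/1950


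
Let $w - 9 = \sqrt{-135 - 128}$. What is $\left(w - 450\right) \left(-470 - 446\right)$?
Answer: $403956 - 916 i \sqrt{263} \approx 4.0396 \cdot 10^{5} - 14855.0 i$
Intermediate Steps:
$w = 9 + i \sqrt{263}$ ($w = 9 + \sqrt{-135 - 128} = 9 + \sqrt{-263} = 9 + i \sqrt{263} \approx 9.0 + 16.217 i$)
$\left(w - 450\right) \left(-470 - 446\right) = \left(\left(9 + i \sqrt{263}\right) - 450\right) \left(-470 - 446\right) = \left(-441 + i \sqrt{263}\right) \left(-916\right) = 403956 - 916 i \sqrt{263}$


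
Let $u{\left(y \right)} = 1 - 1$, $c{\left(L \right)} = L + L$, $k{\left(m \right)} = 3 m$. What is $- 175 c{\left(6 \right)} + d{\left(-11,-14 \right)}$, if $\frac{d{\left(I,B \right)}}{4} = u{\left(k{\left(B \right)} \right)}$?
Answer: $-2100$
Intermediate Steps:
$c{\left(L \right)} = 2 L$
$u{\left(y \right)} = 0$ ($u{\left(y \right)} = 1 - 1 = 0$)
$d{\left(I,B \right)} = 0$ ($d{\left(I,B \right)} = 4 \cdot 0 = 0$)
$- 175 c{\left(6 \right)} + d{\left(-11,-14 \right)} = - 175 \cdot 2 \cdot 6 + 0 = \left(-175\right) 12 + 0 = -2100 + 0 = -2100$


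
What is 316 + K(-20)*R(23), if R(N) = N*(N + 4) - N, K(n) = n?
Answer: -11644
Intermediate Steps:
R(N) = -N + N*(4 + N) (R(N) = N*(4 + N) - N = -N + N*(4 + N))
316 + K(-20)*R(23) = 316 - 460*(3 + 23) = 316 - 460*26 = 316 - 20*598 = 316 - 11960 = -11644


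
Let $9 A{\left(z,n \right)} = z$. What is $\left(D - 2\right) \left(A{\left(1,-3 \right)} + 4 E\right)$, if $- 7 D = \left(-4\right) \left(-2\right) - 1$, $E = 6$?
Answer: $- \frac{217}{3} \approx -72.333$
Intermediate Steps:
$A{\left(z,n \right)} = \frac{z}{9}$
$D = -1$ ($D = - \frac{\left(-4\right) \left(-2\right) - 1}{7} = - \frac{8 - 1}{7} = \left(- \frac{1}{7}\right) 7 = -1$)
$\left(D - 2\right) \left(A{\left(1,-3 \right)} + 4 E\right) = \left(-1 - 2\right) \left(\frac{1}{9} \cdot 1 + 4 \cdot 6\right) = - 3 \left(\frac{1}{9} + 24\right) = \left(-3\right) \frac{217}{9} = - \frac{217}{3}$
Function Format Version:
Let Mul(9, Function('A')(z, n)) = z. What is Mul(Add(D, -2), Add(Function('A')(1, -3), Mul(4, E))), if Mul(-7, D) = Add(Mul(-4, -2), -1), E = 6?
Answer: Rational(-217, 3) ≈ -72.333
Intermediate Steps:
Function('A')(z, n) = Mul(Rational(1, 9), z)
D = -1 (D = Mul(Rational(-1, 7), Add(Mul(-4, -2), -1)) = Mul(Rational(-1, 7), Add(8, -1)) = Mul(Rational(-1, 7), 7) = -1)
Mul(Add(D, -2), Add(Function('A')(1, -3), Mul(4, E))) = Mul(Add(-1, -2), Add(Mul(Rational(1, 9), 1), Mul(4, 6))) = Mul(-3, Add(Rational(1, 9), 24)) = Mul(-3, Rational(217, 9)) = Rational(-217, 3)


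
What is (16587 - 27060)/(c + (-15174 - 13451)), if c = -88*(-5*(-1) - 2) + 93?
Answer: 10473/28796 ≈ 0.36370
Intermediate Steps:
c = -171 (c = -88*(5 - 2) + 93 = -88*3 + 93 = -264 + 93 = -171)
(16587 - 27060)/(c + (-15174 - 13451)) = (16587 - 27060)/(-171 + (-15174 - 13451)) = -10473/(-171 - 28625) = -10473/(-28796) = -10473*(-1/28796) = 10473/28796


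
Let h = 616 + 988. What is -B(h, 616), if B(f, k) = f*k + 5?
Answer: -988069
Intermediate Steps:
h = 1604
B(f, k) = 5 + f*k
-B(h, 616) = -(5 + 1604*616) = -(5 + 988064) = -1*988069 = -988069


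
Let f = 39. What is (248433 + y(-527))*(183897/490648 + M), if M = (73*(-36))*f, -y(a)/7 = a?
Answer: -6339268701760059/245324 ≈ -2.5840e+10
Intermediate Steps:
y(a) = -7*a
M = -102492 (M = (73*(-36))*39 = -2628*39 = -102492)
(248433 + y(-527))*(183897/490648 + M) = (248433 - 7*(-527))*(183897/490648 - 102492) = (248433 + 3689)*(183897*(1/490648) - 102492) = 252122*(183897/490648 - 102492) = 252122*(-50287310919/490648) = -6339268701760059/245324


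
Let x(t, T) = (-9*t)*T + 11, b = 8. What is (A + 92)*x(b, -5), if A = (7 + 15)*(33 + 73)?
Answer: 899304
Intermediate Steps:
A = 2332 (A = 22*106 = 2332)
x(t, T) = 11 - 9*T*t (x(t, T) = -9*T*t + 11 = 11 - 9*T*t)
(A + 92)*x(b, -5) = (2332 + 92)*(11 - 9*(-5)*8) = 2424*(11 + 360) = 2424*371 = 899304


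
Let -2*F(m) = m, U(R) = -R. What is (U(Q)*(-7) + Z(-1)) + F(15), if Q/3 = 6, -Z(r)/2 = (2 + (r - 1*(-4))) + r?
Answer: 221/2 ≈ 110.50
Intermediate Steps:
Z(r) = -12 - 4*r (Z(r) = -2*((2 + (r - 1*(-4))) + r) = -2*((2 + (r + 4)) + r) = -2*((2 + (4 + r)) + r) = -2*((6 + r) + r) = -2*(6 + 2*r) = -12 - 4*r)
Q = 18 (Q = 3*6 = 18)
F(m) = -m/2
(U(Q)*(-7) + Z(-1)) + F(15) = (-1*18*(-7) + (-12 - 4*(-1))) - 1/2*15 = (-18*(-7) + (-12 + 4)) - 15/2 = (126 - 8) - 15/2 = 118 - 15/2 = 221/2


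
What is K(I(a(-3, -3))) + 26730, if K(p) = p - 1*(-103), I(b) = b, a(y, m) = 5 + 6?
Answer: 26844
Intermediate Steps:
a(y, m) = 11
K(p) = 103 + p (K(p) = p + 103 = 103 + p)
K(I(a(-3, -3))) + 26730 = (103 + 11) + 26730 = 114 + 26730 = 26844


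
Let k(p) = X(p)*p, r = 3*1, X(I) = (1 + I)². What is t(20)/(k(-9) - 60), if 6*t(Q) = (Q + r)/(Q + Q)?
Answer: -23/152640 ≈ -0.00015068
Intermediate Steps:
r = 3
k(p) = p*(1 + p)² (k(p) = (1 + p)²*p = p*(1 + p)²)
t(Q) = (3 + Q)/(12*Q) (t(Q) = ((Q + 3)/(Q + Q))/6 = ((3 + Q)/((2*Q)))/6 = ((3 + Q)*(1/(2*Q)))/6 = ((3 + Q)/(2*Q))/6 = (3 + Q)/(12*Q))
t(20)/(k(-9) - 60) = ((1/12)*(3 + 20)/20)/(-9*(1 - 9)² - 60) = ((1/12)*(1/20)*23)/(-9*(-8)² - 60) = (23/240)/(-9*64 - 60) = (23/240)/(-576 - 60) = (23/240)/(-636) = -1/636*23/240 = -23/152640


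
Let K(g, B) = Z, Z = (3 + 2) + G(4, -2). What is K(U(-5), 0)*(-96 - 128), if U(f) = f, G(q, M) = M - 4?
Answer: 224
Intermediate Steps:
G(q, M) = -4 + M
Z = -1 (Z = (3 + 2) + (-4 - 2) = 5 - 6 = -1)
K(g, B) = -1
K(U(-5), 0)*(-96 - 128) = -(-96 - 128) = -1*(-224) = 224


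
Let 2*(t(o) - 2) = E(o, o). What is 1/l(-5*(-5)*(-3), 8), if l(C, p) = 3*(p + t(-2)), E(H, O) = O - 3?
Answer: 2/45 ≈ 0.044444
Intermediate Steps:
E(H, O) = -3 + O
t(o) = ½ + o/2 (t(o) = 2 + (-3 + o)/2 = 2 + (-3/2 + o/2) = ½ + o/2)
l(C, p) = -3/2 + 3*p (l(C, p) = 3*(p + (½ + (½)*(-2))) = 3*(p + (½ - 1)) = 3*(p - ½) = 3*(-½ + p) = -3/2 + 3*p)
1/l(-5*(-5)*(-3), 8) = 1/(-3/2 + 3*8) = 1/(-3/2 + 24) = 1/(45/2) = 2/45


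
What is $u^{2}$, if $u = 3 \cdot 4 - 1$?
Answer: $121$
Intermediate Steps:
$u = 11$ ($u = 12 - 1 = 11$)
$u^{2} = 11^{2} = 121$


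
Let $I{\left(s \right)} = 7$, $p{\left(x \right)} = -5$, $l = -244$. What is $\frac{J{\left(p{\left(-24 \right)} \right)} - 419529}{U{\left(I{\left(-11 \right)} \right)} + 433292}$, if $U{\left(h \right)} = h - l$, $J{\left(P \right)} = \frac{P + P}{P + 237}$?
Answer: $- \frac{48665369}{50290988} \approx -0.96768$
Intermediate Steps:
$J{\left(P \right)} = \frac{2 P}{237 + P}$
$U{\left(h \right)} = 244 + h$ ($U{\left(h \right)} = h - -244 = h + 244 = 244 + h$)
$\frac{J{\left(p{\left(-24 \right)} \right)} - 419529}{U{\left(I{\left(-11 \right)} \right)} + 433292} = \frac{2 \left(-5\right) \frac{1}{237 - 5} - 419529}{\left(244 + 7\right) + 433292} = \frac{2 \left(-5\right) \frac{1}{232} - 419529}{251 + 433292} = \frac{2 \left(-5\right) \frac{1}{232} - 419529}{433543} = \left(- \frac{5}{116} - 419529\right) \frac{1}{433543} = \left(- \frac{48665369}{116}\right) \frac{1}{433543} = - \frac{48665369}{50290988}$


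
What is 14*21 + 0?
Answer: 294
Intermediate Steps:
14*21 + 0 = 294 + 0 = 294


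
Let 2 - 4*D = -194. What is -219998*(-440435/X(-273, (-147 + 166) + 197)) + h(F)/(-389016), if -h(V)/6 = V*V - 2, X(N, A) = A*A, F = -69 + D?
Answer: 87253784884469/42013728 ≈ 2.0768e+6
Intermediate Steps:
D = 49 (D = ½ - ¼*(-194) = ½ + 97/2 = 49)
F = -20 (F = -69 + 49 = -20)
X(N, A) = A²
h(V) = 12 - 6*V² (h(V) = -6*(V*V - 2) = -6*(V² - 2) = -6*(-2 + V²) = 12 - 6*V²)
-219998*(-440435/X(-273, (-147 + 166) + 197)) + h(F)/(-389016) = -219998*(-440435/((-147 + 166) + 197)²) + (12 - 6*(-20)²)/(-389016) = -219998*(-440435/(19 + 197)²) + (12 - 6*400)*(-1/389016) = -219998/(216²*(-1/440435)) + (12 - 2400)*(-1/389016) = -219998/(46656*(-1/440435)) - 2388*(-1/389016) = -219998/(-46656/440435) + 199/32418 = -219998*(-440435/46656) + 199/32418 = 48447409565/23328 + 199/32418 = 87253784884469/42013728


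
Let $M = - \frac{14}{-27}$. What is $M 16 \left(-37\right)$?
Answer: $- \frac{8288}{27} \approx -306.96$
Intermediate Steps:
$M = \frac{14}{27}$ ($M = \left(-14\right) \left(- \frac{1}{27}\right) = \frac{14}{27} \approx 0.51852$)
$M 16 \left(-37\right) = \frac{14}{27} \cdot 16 \left(-37\right) = \frac{224}{27} \left(-37\right) = - \frac{8288}{27}$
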